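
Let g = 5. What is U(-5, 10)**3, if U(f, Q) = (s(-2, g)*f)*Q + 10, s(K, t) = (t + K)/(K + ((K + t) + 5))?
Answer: -3375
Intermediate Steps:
s(K, t) = (K + t)/(5 + t + 2*K) (s(K, t) = (K + t)/(K + (5 + K + t)) = (K + t)/(5 + t + 2*K))
U(f, Q) = 10 + Q*f/2 (U(f, Q) = (((-2 + 5)/(5 + 5 + 2*(-2)))*f)*Q + 10 = ((3/(5 + 5 - 4))*f)*Q + 10 = ((3/6)*f)*Q + 10 = (((1/6)*3)*f)*Q + 10 = (f/2)*Q + 10 = Q*f/2 + 10 = 10 + Q*f/2)
U(-5, 10)**3 = (10 + (1/2)*10*(-5))**3 = (10 - 25)**3 = (-15)**3 = -3375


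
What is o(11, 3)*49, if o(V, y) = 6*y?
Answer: 882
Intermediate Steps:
o(11, 3)*49 = (6*3)*49 = 18*49 = 882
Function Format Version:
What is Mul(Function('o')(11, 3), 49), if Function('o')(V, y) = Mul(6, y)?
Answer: 882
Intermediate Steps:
Mul(Function('o')(11, 3), 49) = Mul(Mul(6, 3), 49) = Mul(18, 49) = 882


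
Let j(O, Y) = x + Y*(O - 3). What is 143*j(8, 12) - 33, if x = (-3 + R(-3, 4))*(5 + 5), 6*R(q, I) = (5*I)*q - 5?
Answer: -33704/3 ≈ -11235.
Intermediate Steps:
R(q, I) = -⅚ + 5*I*q/6 (R(q, I) = ((5*I)*q - 5)/6 = (5*I*q - 5)/6 = (-5 + 5*I*q)/6 = -⅚ + 5*I*q/6)
x = -415/3 (x = (-3 + (-⅚ + (⅚)*4*(-3)))*(5 + 5) = (-3 + (-⅚ - 10))*10 = (-3 - 65/6)*10 = -83/6*10 = -415/3 ≈ -138.33)
j(O, Y) = -415/3 + Y*(-3 + O) (j(O, Y) = -415/3 + Y*(O - 3) = -415/3 + Y*(-3 + O))
143*j(8, 12) - 33 = 143*(-415/3 - 3*12 + 8*12) - 33 = 143*(-415/3 - 36 + 96) - 33 = 143*(-235/3) - 33 = -33605/3 - 33 = -33704/3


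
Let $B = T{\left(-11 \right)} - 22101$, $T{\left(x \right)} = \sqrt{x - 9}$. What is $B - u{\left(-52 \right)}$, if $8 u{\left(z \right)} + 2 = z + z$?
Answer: $- \frac{88351}{4} + 2 i \sqrt{5} \approx -22088.0 + 4.4721 i$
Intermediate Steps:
$T{\left(x \right)} = \sqrt{-9 + x}$
$u{\left(z \right)} = - \frac{1}{4} + \frac{z}{4}$ ($u{\left(z \right)} = - \frac{1}{4} + \frac{z + z}{8} = - \frac{1}{4} + \frac{2 z}{8} = - \frac{1}{4} + \frac{z}{4}$)
$B = -22101 + 2 i \sqrt{5}$ ($B = \sqrt{-9 - 11} - 22101 = \sqrt{-20} - 22101 = 2 i \sqrt{5} - 22101 = -22101 + 2 i \sqrt{5} \approx -22101.0 + 4.4721 i$)
$B - u{\left(-52 \right)} = \left(-22101 + 2 i \sqrt{5}\right) - \left(- \frac{1}{4} + \frac{1}{4} \left(-52\right)\right) = \left(-22101 + 2 i \sqrt{5}\right) - \left(- \frac{1}{4} - 13\right) = \left(-22101 + 2 i \sqrt{5}\right) - - \frac{53}{4} = \left(-22101 + 2 i \sqrt{5}\right) + \frac{53}{4} = - \frac{88351}{4} + 2 i \sqrt{5}$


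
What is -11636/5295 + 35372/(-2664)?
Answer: -491651/31770 ≈ -15.475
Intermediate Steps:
-11636/5295 + 35372/(-2664) = -11636*1/5295 + 35372*(-1/2664) = -11636/5295 - 239/18 = -491651/31770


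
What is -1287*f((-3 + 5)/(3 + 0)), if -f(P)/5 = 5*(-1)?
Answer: -32175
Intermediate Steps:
f(P) = 25 (f(P) = -25*(-1) = -5*(-5) = 25)
-1287*f((-3 + 5)/(3 + 0)) = -1287*25 = -32175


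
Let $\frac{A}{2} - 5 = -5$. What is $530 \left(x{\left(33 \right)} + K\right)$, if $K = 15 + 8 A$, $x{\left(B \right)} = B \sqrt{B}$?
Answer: $7950 + 17490 \sqrt{33} \approx 1.0842 \cdot 10^{5}$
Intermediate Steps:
$A = 0$ ($A = 10 + 2 \left(-5\right) = 10 - 10 = 0$)
$x{\left(B \right)} = B^{\frac{3}{2}}$
$K = 15$ ($K = 15 + 8 \cdot 0 = 15 + 0 = 15$)
$530 \left(x{\left(33 \right)} + K\right) = 530 \left(33^{\frac{3}{2}} + 15\right) = 530 \left(33 \sqrt{33} + 15\right) = 530 \left(15 + 33 \sqrt{33}\right) = 7950 + 17490 \sqrt{33}$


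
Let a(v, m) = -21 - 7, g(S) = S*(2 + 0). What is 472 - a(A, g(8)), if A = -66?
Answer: 500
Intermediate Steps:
g(S) = 2*S (g(S) = S*2 = 2*S)
a(v, m) = -28
472 - a(A, g(8)) = 472 - 1*(-28) = 472 + 28 = 500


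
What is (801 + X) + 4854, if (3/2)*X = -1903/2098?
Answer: 17794382/3147 ≈ 5654.4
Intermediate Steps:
X = -1903/3147 (X = 2*(-1903/2098)/3 = 2*(-1903*1/2098)/3 = (⅔)*(-1903/2098) = -1903/3147 ≈ -0.60470)
(801 + X) + 4854 = (801 - 1903/3147) + 4854 = 2518844/3147 + 4854 = 17794382/3147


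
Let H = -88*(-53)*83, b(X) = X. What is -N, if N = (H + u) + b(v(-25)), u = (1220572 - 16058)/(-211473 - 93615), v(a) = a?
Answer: -59047197071/152544 ≈ -3.8708e+5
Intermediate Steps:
H = 387112 (H = 4664*83 = 387112)
u = -602257/152544 (u = 1204514/(-305088) = 1204514*(-1/305088) = -602257/152544 ≈ -3.9481)
N = 59047197071/152544 (N = (387112 - 602257/152544) - 25 = 59051010671/152544 - 25 = 59047197071/152544 ≈ 3.8708e+5)
-N = -1*59047197071/152544 = -59047197071/152544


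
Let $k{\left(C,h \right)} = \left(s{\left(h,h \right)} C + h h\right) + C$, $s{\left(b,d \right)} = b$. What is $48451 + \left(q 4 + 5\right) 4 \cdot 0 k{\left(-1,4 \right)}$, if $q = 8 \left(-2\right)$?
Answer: $48451$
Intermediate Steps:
$q = -16$
$k{\left(C,h \right)} = C + h^{2} + C h$ ($k{\left(C,h \right)} = \left(h C + h h\right) + C = \left(C h + h^{2}\right) + C = \left(h^{2} + C h\right) + C = C + h^{2} + C h$)
$48451 + \left(q 4 + 5\right) 4 \cdot 0 k{\left(-1,4 \right)} = 48451 + \left(\left(-16\right) 4 + 5\right) 4 \cdot 0 \left(-1 + 4^{2} - 4\right) = 48451 + \left(-64 + 5\right) 0 \left(-1 + 16 - 4\right) = 48451 - 59 \cdot 0 \cdot 11 = 48451 - 0 = 48451 + 0 = 48451$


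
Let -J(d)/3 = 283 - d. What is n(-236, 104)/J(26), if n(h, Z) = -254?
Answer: 254/771 ≈ 0.32944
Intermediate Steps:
J(d) = -849 + 3*d (J(d) = -3*(283 - d) = -849 + 3*d)
n(-236, 104)/J(26) = -254/(-849 + 3*26) = -254/(-849 + 78) = -254/(-771) = -254*(-1/771) = 254/771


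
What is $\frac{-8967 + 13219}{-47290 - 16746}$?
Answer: $- \frac{1063}{16009} \approx -0.0664$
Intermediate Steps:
$\frac{-8967 + 13219}{-47290 - 16746} = \frac{4252}{-64036} = 4252 \left(- \frac{1}{64036}\right) = - \frac{1063}{16009}$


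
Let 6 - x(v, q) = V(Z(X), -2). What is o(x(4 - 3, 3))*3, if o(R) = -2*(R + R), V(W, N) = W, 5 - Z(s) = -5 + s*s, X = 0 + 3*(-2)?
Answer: -384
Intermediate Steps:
X = -6 (X = 0 - 6 = -6)
Z(s) = 10 - s**2 (Z(s) = 5 - (-5 + s*s) = 5 - (-5 + s**2) = 5 + (5 - s**2) = 10 - s**2)
x(v, q) = 32 (x(v, q) = 6 - (10 - 1*(-6)**2) = 6 - (10 - 1*36) = 6 - (10 - 36) = 6 - 1*(-26) = 6 + 26 = 32)
o(R) = -4*R
o(x(4 - 3, 3))*3 = -4*32*3 = -128*3 = -384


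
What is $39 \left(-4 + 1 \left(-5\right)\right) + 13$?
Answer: $-338$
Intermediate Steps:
$39 \left(-4 + 1 \left(-5\right)\right) + 13 = 39 \left(-4 - 5\right) + 13 = 39 \left(-9\right) + 13 = -351 + 13 = -338$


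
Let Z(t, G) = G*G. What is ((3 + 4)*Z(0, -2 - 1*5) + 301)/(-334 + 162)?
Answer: -161/43 ≈ -3.7442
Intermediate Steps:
Z(t, G) = G²
((3 + 4)*Z(0, -2 - 1*5) + 301)/(-334 + 162) = ((3 + 4)*(-2 - 1*5)² + 301)/(-334 + 162) = (7*(-2 - 5)² + 301)/(-172) = (7*(-7)² + 301)*(-1/172) = (7*49 + 301)*(-1/172) = (343 + 301)*(-1/172) = 644*(-1/172) = -161/43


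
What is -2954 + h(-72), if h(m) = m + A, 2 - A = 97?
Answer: -3121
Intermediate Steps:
A = -95 (A = 2 - 1*97 = 2 - 97 = -95)
h(m) = -95 + m (h(m) = m - 95 = -95 + m)
-2954 + h(-72) = -2954 + (-95 - 72) = -2954 - 167 = -3121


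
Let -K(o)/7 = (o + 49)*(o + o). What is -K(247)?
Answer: 1023568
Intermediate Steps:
K(o) = -14*o*(49 + o) (K(o) = -7*(o + 49)*(o + o) = -7*(49 + o)*2*o = -14*o*(49 + o))
-K(247) = -(-14)*247*(49 + 247) = -(-14)*247*296 = -1*(-1023568) = 1023568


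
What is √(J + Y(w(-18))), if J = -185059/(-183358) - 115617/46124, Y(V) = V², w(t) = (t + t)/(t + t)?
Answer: I*√45375880764348589/302043014 ≈ 0.70525*I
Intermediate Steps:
w(t) = 1 (w(t) = (2*t)/((2*t)) = (2*t)*(1/(2*t)) = 1)
J = -904545755/604086028 (J = -185059*(-1/183358) - 115617*1/46124 = 26437/26194 - 115617/46124 = -904545755/604086028 ≈ -1.4974)
√(J + Y(w(-18))) = √(-904545755/604086028 + 1²) = √(-904545755/604086028 + 1) = √(-300459727/604086028) = I*√45375880764348589/302043014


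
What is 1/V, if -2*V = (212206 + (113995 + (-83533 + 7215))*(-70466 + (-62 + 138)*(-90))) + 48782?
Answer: 1/1456198587 ≈ 6.8672e-10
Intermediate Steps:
V = 1456198587 (V = -((212206 + (113995 + (-83533 + 7215))*(-70466 + (-62 + 138)*(-90))) + 48782)/2 = -((212206 + (113995 - 76318)*(-70466 + 76*(-90))) + 48782)/2 = -((212206 + 37677*(-70466 - 6840)) + 48782)/2 = -((212206 + 37677*(-77306)) + 48782)/2 = -((212206 - 2912658162) + 48782)/2 = -(-2912445956 + 48782)/2 = -½*(-2912397174) = 1456198587)
1/V = 1/1456198587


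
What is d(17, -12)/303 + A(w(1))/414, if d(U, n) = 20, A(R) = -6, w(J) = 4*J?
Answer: 359/6969 ≈ 0.051514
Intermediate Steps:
d(17, -12)/303 + A(w(1))/414 = 20/303 - 6/414 = 20*(1/303) - 6*1/414 = 20/303 - 1/69 = 359/6969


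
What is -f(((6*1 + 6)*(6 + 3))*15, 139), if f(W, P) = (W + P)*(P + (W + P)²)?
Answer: -5442732980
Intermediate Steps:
f(W, P) = (P + W)*(P + (P + W)²)
-f(((6*1 + 6)*(6 + 3))*15, 139) = -(139² + 139*(((6*1 + 6)*(6 + 3))*15) + 139*(139 + ((6*1 + 6)*(6 + 3))*15)² + (((6*1 + 6)*(6 + 3))*15)*(139 + ((6*1 + 6)*(6 + 3))*15)²) = -(19321 + 139*(((6 + 6)*9)*15) + 139*(139 + ((6 + 6)*9)*15)² + (((6 + 6)*9)*15)*(139 + ((6 + 6)*9)*15)²) = -(19321 + 139*((12*9)*15) + 139*(139 + (12*9)*15)² + ((12*9)*15)*(139 + (12*9)*15)²) = -(19321 + 139*(108*15) + 139*(139 + 108*15)² + (108*15)*(139 + 108*15)²) = -(19321 + 139*1620 + 139*(139 + 1620)² + 1620*(139 + 1620)²) = -(19321 + 225180 + 139*1759² + 1620*1759²) = -(19321 + 225180 + 139*3094081 + 1620*3094081) = -(19321 + 225180 + 430077259 + 5012411220) = -1*5442732980 = -5442732980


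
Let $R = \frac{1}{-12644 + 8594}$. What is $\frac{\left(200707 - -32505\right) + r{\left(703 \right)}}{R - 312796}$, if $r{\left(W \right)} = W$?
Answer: $- \frac{947355750}{1266823801} \approx -0.74782$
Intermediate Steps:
$R = - \frac{1}{4050}$ ($R = \frac{1}{-4050} = - \frac{1}{4050} \approx -0.00024691$)
$\frac{\left(200707 - -32505\right) + r{\left(703 \right)}}{R - 312796} = \frac{\left(200707 - -32505\right) + 703}{- \frac{1}{4050} - 312796} = \frac{\left(200707 + 32505\right) + 703}{- \frac{1266823801}{4050}} = \left(233212 + 703\right) \left(- \frac{4050}{1266823801}\right) = 233915 \left(- \frac{4050}{1266823801}\right) = - \frac{947355750}{1266823801}$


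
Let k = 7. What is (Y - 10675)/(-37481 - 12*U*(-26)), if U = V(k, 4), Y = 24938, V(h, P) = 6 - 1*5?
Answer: -14263/37169 ≈ -0.38373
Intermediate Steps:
V(h, P) = 1 (V(h, P) = 6 - 5 = 1)
U = 1
(Y - 10675)/(-37481 - 12*U*(-26)) = (24938 - 10675)/(-37481 - 12*1*(-26)) = 14263/(-37481 - 12*(-26)) = 14263/(-37481 + 312) = 14263/(-37169) = 14263*(-1/37169) = -14263/37169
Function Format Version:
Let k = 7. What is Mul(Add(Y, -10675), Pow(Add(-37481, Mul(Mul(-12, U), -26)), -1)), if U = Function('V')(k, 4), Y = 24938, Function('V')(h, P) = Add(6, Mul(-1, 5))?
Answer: Rational(-14263, 37169) ≈ -0.38373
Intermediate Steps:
Function('V')(h, P) = 1 (Function('V')(h, P) = Add(6, -5) = 1)
U = 1
Mul(Add(Y, -10675), Pow(Add(-37481, Mul(Mul(-12, U), -26)), -1)) = Mul(Add(24938, -10675), Pow(Add(-37481, Mul(Mul(-12, 1), -26)), -1)) = Mul(14263, Pow(Add(-37481, Mul(-12, -26)), -1)) = Mul(14263, Pow(Add(-37481, 312), -1)) = Mul(14263, Pow(-37169, -1)) = Mul(14263, Rational(-1, 37169)) = Rational(-14263, 37169)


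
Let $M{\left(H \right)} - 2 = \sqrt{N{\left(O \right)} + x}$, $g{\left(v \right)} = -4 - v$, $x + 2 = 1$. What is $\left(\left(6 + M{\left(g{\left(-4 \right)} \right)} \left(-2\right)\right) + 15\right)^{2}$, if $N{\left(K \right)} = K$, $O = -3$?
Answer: $273 - 136 i \approx 273.0 - 136.0 i$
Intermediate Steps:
$x = -1$ ($x = -2 + 1 = -1$)
$M{\left(H \right)} = 2 + 2 i$ ($M{\left(H \right)} = 2 + \sqrt{-3 - 1} = 2 + \sqrt{-4} = 2 + 2 i$)
$\left(\left(6 + M{\left(g{\left(-4 \right)} \right)} \left(-2\right)\right) + 15\right)^{2} = \left(\left(6 + \left(2 + 2 i\right) \left(-2\right)\right) + 15\right)^{2} = \left(\left(6 - \left(4 + 4 i\right)\right) + 15\right)^{2} = \left(\left(2 - 4 i\right) + 15\right)^{2} = \left(17 - 4 i\right)^{2}$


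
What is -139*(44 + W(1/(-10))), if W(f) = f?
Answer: -61021/10 ≈ -6102.1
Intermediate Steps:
-139*(44 + W(1/(-10))) = -139*(44 + 1/(-10)) = -139*(44 - ⅒) = -139*439/10 = -61021/10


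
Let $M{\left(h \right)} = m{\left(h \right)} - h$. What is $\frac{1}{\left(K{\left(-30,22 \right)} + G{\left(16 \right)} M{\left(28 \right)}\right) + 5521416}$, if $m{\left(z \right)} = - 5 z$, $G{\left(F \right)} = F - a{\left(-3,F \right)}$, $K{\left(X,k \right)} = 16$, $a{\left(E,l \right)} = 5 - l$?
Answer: $\frac{1}{5516896} \approx 1.8126 \cdot 10^{-7}$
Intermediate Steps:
$G{\left(F \right)} = -5 + 2 F$ ($G{\left(F \right)} = F - \left(5 - F\right) = F + \left(-5 + F\right) = -5 + 2 F$)
$M{\left(h \right)} = - 6 h$ ($M{\left(h \right)} = - 5 h - h = - 6 h$)
$\frac{1}{\left(K{\left(-30,22 \right)} + G{\left(16 \right)} M{\left(28 \right)}\right) + 5521416} = \frac{1}{\left(16 + \left(-5 + 2 \cdot 16\right) \left(\left(-6\right) 28\right)\right) + 5521416} = \frac{1}{\left(16 + \left(-5 + 32\right) \left(-168\right)\right) + 5521416} = \frac{1}{\left(16 + 27 \left(-168\right)\right) + 5521416} = \frac{1}{\left(16 - 4536\right) + 5521416} = \frac{1}{-4520 + 5521416} = \frac{1}{5516896}$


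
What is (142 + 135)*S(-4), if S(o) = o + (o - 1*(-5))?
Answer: -831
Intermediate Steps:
S(o) = 5 + 2*o (S(o) = o + (o + 5) = o + (5 + o) = 5 + 2*o)
(142 + 135)*S(-4) = (142 + 135)*(5 + 2*(-4)) = 277*(5 - 8) = 277*(-3) = -831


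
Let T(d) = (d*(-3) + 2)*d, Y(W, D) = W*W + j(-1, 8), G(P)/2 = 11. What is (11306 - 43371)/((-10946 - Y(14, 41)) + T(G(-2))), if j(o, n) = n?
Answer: 32065/12558 ≈ 2.5534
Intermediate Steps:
G(P) = 22 (G(P) = 2*11 = 22)
Y(W, D) = 8 + W**2 (Y(W, D) = W*W + 8 = W**2 + 8 = 8 + W**2)
T(d) = d*(2 - 3*d) (T(d) = (-3*d + 2)*d = (2 - 3*d)*d = d*(2 - 3*d))
(11306 - 43371)/((-10946 - Y(14, 41)) + T(G(-2))) = (11306 - 43371)/((-10946 - (8 + 14**2)) + 22*(2 - 3*22)) = -32065/((-10946 - (8 + 196)) + 22*(2 - 66)) = -32065/((-10946 - 1*204) + 22*(-64)) = -32065/((-10946 - 204) - 1408) = -32065/(-11150 - 1408) = -32065/(-12558) = -32065*(-1/12558) = 32065/12558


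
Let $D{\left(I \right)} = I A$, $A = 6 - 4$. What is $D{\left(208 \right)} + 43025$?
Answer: $43441$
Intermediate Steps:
$A = 2$
$D{\left(I \right)} = 2 I$ ($D{\left(I \right)} = I 2 = 2 I$)
$D{\left(208 \right)} + 43025 = 2 \cdot 208 + 43025 = 416 + 43025 = 43441$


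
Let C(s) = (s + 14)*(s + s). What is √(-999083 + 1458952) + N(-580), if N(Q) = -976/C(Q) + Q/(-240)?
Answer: 1189283/492420 + √459869 ≈ 680.55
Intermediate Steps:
C(s) = 2*s*(14 + s) (C(s) = (14 + s)*(2*s) = 2*s*(14 + s))
N(Q) = -Q/240 - 488/(Q*(14 + Q)) (N(Q) = -976*1/(2*Q*(14 + Q)) + Q/(-240) = -488/(Q*(14 + Q)) + Q*(-1/240) = -488/(Q*(14 + Q)) - Q/240 = -Q/240 - 488/(Q*(14 + Q)))
√(-999083 + 1458952) + N(-580) = √(-999083 + 1458952) + (1/240)*(-117120 + (-580)²*(-14 - 1*(-580)))/(-580*(14 - 580)) = √459869 + (1/240)*(-1/580)*(-117120 + 336400*(-14 + 580))/(-566) = √459869 + (1/240)*(-1/580)*(-1/566)*(-117120 + 336400*566) = √459869 + (1/240)*(-1/580)*(-1/566)*(-117120 + 190402400) = √459869 + (1/240)*(-1/580)*(-1/566)*190285280 = √459869 + 1189283/492420 = 1189283/492420 + √459869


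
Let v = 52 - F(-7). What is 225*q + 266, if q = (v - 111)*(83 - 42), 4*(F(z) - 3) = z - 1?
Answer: -553234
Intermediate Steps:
F(z) = 11/4 + z/4 (F(z) = 3 + (z - 1)/4 = 3 + (-1 + z)/4 = 3 + (-¼ + z/4) = 11/4 + z/4)
v = 51 (v = 52 - (11/4 + (¼)*(-7)) = 52 - (11/4 - 7/4) = 52 - 1*1 = 52 - 1 = 51)
q = -2460 (q = (51 - 111)*(83 - 42) = -60*41 = -2460)
225*q + 266 = 225*(-2460) + 266 = -553500 + 266 = -553234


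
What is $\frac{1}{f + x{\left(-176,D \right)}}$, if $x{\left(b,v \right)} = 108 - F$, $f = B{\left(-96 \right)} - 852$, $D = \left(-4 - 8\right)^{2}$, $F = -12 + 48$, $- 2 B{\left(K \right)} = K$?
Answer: $- \frac{1}{732} \approx -0.0013661$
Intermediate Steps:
$B{\left(K \right)} = - \frac{K}{2}$
$F = 36$
$D = 144$ ($D = \left(-12\right)^{2} = 144$)
$f = -804$ ($f = \left(- \frac{1}{2}\right) \left(-96\right) - 852 = 48 - 852 = -804$)
$x{\left(b,v \right)} = 72$ ($x{\left(b,v \right)} = 108 - 36 = 72$)
$\frac{1}{f + x{\left(-176,D \right)}} = \frac{1}{-804 + 72} = \frac{1}{-732} = - \frac{1}{732}$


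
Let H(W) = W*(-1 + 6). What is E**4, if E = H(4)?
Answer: 160000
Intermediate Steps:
H(W) = 5*W (H(W) = W*5 = 5*W)
E = 20 (E = 5*4 = 20)
E**4 = 20**4 = 160000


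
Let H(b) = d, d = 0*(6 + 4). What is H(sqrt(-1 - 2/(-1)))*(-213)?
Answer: 0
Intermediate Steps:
d = 0 (d = 0*10 = 0)
H(b) = 0
H(sqrt(-1 - 2/(-1)))*(-213) = 0*(-213) = 0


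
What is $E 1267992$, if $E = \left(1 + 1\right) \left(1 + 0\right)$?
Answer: $2535984$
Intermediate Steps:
$E = 2$ ($E = 2 \cdot 1 = 2$)
$E 1267992 = 2 \cdot 1267992 = 2535984$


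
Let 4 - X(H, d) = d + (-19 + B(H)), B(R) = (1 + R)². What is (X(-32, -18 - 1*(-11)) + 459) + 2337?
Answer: 1865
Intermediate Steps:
X(H, d) = 23 - d - (1 + H)² (X(H, d) = 4 - (d + (-19 + (1 + H)²)) = 4 - (-19 + d + (1 + H)²) = 4 + (19 - d - (1 + H)²) = 23 - d - (1 + H)²)
(X(-32, -18 - 1*(-11)) + 459) + 2337 = ((23 - (-18 - 1*(-11)) - (1 - 32)²) + 459) + 2337 = ((23 - (-18 + 11) - 1*(-31)²) + 459) + 2337 = ((23 - 1*(-7) - 1*961) + 459) + 2337 = ((23 + 7 - 961) + 459) + 2337 = (-931 + 459) + 2337 = -472 + 2337 = 1865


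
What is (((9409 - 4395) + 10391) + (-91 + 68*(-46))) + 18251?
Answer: 30437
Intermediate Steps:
(((9409 - 4395) + 10391) + (-91 + 68*(-46))) + 18251 = ((5014 + 10391) + (-91 - 3128)) + 18251 = (15405 - 3219) + 18251 = 12186 + 18251 = 30437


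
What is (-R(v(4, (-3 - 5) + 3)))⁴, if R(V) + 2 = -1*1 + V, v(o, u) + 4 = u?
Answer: 20736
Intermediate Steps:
v(o, u) = -4 + u
R(V) = -3 + V (R(V) = -2 + (-1*1 + V) = -2 + (-1 + V) = -3 + V)
(-R(v(4, (-3 - 5) + 3)))⁴ = (-(-3 + (-4 + ((-3 - 5) + 3))))⁴ = (-(-3 + (-4 + (-8 + 3))))⁴ = (-(-3 + (-4 - 5)))⁴ = (-(-3 - 9))⁴ = (-1*(-12))⁴ = 12⁴ = 20736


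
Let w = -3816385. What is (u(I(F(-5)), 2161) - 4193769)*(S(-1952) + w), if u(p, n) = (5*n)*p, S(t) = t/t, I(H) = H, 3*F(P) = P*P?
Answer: 15661399335296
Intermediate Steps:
F(P) = P**2/3 (F(P) = (P*P)/3 = P**2/3)
S(t) = 1
u(p, n) = 5*n*p
(u(I(F(-5)), 2161) - 4193769)*(S(-1952) + w) = (5*2161*((1/3)*(-5)**2) - 4193769)*(1 - 3816385) = (5*2161*((1/3)*25) - 4193769)*(-3816384) = (5*2161*(25/3) - 4193769)*(-3816384) = (270125/3 - 4193769)*(-3816384) = -12311182/3*(-3816384) = 15661399335296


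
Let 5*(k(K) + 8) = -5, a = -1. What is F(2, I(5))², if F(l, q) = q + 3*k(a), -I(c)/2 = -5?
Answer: 289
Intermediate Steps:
k(K) = -9 (k(K) = -8 + (⅕)*(-5) = -8 - 1 = -9)
I(c) = 10 (I(c) = -2*(-5) = 10)
F(l, q) = -27 + q (F(l, q) = q + 3*(-9) = q - 27 = -27 + q)
F(2, I(5))² = (-27 + 10)² = (-17)² = 289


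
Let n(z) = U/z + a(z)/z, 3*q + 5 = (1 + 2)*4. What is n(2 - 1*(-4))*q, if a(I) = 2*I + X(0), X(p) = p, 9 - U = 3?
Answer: 7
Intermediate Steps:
U = 6 (U = 9 - 1*3 = 9 - 3 = 6)
a(I) = 2*I (a(I) = 2*I + 0 = 2*I)
q = 7/3 (q = -5/3 + ((1 + 2)*4)/3 = -5/3 + (3*4)/3 = -5/3 + (⅓)*12 = -5/3 + 4 = 7/3 ≈ 2.3333)
n(z) = 2 + 6/z (n(z) = 6/z + (2*z)/z = 6/z + 2 = 2 + 6/z)
n(2 - 1*(-4))*q = (2 + 6/(2 - 1*(-4)))*(7/3) = (2 + 6/(2 + 4))*(7/3) = (2 + 6/6)*(7/3) = (2 + 6*(⅙))*(7/3) = (2 + 1)*(7/3) = 3*(7/3) = 7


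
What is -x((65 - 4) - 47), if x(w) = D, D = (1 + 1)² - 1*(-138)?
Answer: -142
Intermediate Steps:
D = 142 (D = 2² + 138 = 4 + 138 = 142)
x(w) = 142
-x((65 - 4) - 47) = -1*142 = -142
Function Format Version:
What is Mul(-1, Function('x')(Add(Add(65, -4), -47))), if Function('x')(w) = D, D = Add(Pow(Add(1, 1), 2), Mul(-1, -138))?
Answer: -142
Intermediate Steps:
D = 142 (D = Add(Pow(2, 2), 138) = Add(4, 138) = 142)
Function('x')(w) = 142
Mul(-1, Function('x')(Add(Add(65, -4), -47))) = Mul(-1, 142) = -142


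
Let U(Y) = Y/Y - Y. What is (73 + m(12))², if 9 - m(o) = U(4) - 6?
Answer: 8281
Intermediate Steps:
U(Y) = 1 - Y
m(o) = 18 (m(o) = 9 - ((1 - 1*4) - 6) = 9 - ((1 - 4) - 6) = 9 - (-3 - 6) = 9 - 1*(-9) = 9 + 9 = 18)
(73 + m(12))² = (73 + 18)² = 91² = 8281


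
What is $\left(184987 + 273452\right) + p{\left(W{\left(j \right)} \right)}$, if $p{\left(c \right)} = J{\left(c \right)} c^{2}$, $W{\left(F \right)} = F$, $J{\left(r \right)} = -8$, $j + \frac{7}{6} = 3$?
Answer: $\frac{4125709}{9} \approx 4.5841 \cdot 10^{5}$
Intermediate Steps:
$j = \frac{11}{6}$ ($j = - \frac{7}{6} + 3 = \frac{11}{6} \approx 1.8333$)
$p{\left(c \right)} = - 8 c^{2}$
$\left(184987 + 273452\right) + p{\left(W{\left(j \right)} \right)} = \left(184987 + 273452\right) - 8 \left(\frac{11}{6}\right)^{2} = 458439 - \frac{242}{9} = \frac{4125709}{9}$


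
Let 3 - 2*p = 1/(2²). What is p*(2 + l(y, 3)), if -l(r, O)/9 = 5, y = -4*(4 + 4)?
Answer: -473/8 ≈ -59.125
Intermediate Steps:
y = -32 (y = -4*8 = -32)
l(r, O) = -45 (l(r, O) = -9*5 = -45)
p = 11/8 (p = 3/2 - 1/(2*(2²)) = 3/2 - ½/4 = 3/2 - ½*¼ = 3/2 - ⅛ = 11/8 ≈ 1.3750)
p*(2 + l(y, 3)) = 11*(2 - 45)/8 = (11/8)*(-43) = -473/8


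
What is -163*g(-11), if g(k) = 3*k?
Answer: 5379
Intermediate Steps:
-163*g(-11) = -489*(-11) = -163*(-33) = 5379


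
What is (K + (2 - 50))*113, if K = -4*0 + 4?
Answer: -4972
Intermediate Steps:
K = 4 (K = 0 + 4 = 4)
(K + (2 - 50))*113 = (4 + (2 - 50))*113 = (4 - 48)*113 = -44*113 = -4972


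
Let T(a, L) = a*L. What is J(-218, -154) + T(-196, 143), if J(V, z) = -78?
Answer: -28106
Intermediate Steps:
T(a, L) = L*a
J(-218, -154) + T(-196, 143) = -78 + 143*(-196) = -78 - 28028 = -28106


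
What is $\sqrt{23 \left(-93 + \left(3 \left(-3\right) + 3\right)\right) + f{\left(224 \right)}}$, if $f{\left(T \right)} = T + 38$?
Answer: $i \sqrt{2015} \approx 44.889 i$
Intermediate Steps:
$f{\left(T \right)} = 38 + T$
$\sqrt{23 \left(-93 + \left(3 \left(-3\right) + 3\right)\right) + f{\left(224 \right)}} = \sqrt{23 \left(-93 + \left(3 \left(-3\right) + 3\right)\right) + \left(38 + 224\right)} = \sqrt{23 \left(-93 + \left(-9 + 3\right)\right) + 262} = \sqrt{23 \left(-93 - 6\right) + 262} = \sqrt{23 \left(-99\right) + 262} = \sqrt{-2277 + 262} = \sqrt{-2015} = i \sqrt{2015}$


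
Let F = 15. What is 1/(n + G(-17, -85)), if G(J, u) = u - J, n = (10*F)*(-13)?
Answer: -1/2018 ≈ -0.00049554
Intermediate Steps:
n = -1950 (n = (10*15)*(-13) = 150*(-13) = -1950)
1/(n + G(-17, -85)) = 1/(-1950 + (-85 - 1*(-17))) = 1/(-1950 + (-85 + 17)) = 1/(-1950 - 68) = 1/(-2018) = -1/2018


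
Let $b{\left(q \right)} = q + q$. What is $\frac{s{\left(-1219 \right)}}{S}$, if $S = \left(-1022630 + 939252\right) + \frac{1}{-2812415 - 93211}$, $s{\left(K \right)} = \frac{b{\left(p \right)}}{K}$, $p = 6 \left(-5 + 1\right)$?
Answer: $- \frac{139470048}{295321381962751} \approx -4.7227 \cdot 10^{-7}$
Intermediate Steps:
$p = -24$ ($p = 6 \left(-4\right) = -24$)
$b{\left(q \right)} = 2 q$
$s{\left(K \right)} = - \frac{48}{K}$ ($s{\left(K \right)} = \frac{2 \left(-24\right)}{K} = - \frac{48}{K}$)
$S = - \frac{242265284629}{2905626}$ ($S = -83378 + \frac{1}{-2905626} = -83378 - \frac{1}{2905626} = - \frac{242265284629}{2905626} \approx -83378.0$)
$\frac{s{\left(-1219 \right)}}{S} = \frac{\left(-48\right) \frac{1}{-1219}}{- \frac{242265284629}{2905626}} = \left(-48\right) \left(- \frac{1}{1219}\right) \left(- \frac{2905626}{242265284629}\right) = \frac{48}{1219} \left(- \frac{2905626}{242265284629}\right) = - \frac{139470048}{295321381962751}$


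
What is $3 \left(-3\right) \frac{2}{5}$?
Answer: $- \frac{18}{5} \approx -3.6$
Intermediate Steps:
$3 \left(-3\right) \frac{2}{5} = - 9 \cdot 2 \cdot \frac{1}{5} = \left(-9\right) \frac{2}{5} = - \frac{18}{5}$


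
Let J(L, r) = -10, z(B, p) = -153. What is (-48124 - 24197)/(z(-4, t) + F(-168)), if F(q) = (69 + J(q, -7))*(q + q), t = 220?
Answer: 24107/6659 ≈ 3.6202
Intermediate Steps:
F(q) = 118*q (F(q) = (69 - 10)*(q + q) = 59*(2*q) = 118*q)
(-48124 - 24197)/(z(-4, t) + F(-168)) = (-48124 - 24197)/(-153 + 118*(-168)) = -72321/(-153 - 19824) = -72321/(-19977) = -72321*(-1/19977) = 24107/6659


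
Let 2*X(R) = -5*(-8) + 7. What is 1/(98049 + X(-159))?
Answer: 2/196145 ≈ 1.0197e-5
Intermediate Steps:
X(R) = 47/2 (X(R) = (-5*(-8) + 7)/2 = (40 + 7)/2 = (1/2)*47 = 47/2)
1/(98049 + X(-159)) = 1/(98049 + 47/2) = 1/(196145/2) = 2/196145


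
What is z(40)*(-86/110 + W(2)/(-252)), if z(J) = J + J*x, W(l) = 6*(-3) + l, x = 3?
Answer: -79648/693 ≈ -114.93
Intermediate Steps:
W(l) = -18 + l
z(J) = 4*J (z(J) = J + J*3 = J + 3*J = 4*J)
z(40)*(-86/110 + W(2)/(-252)) = (4*40)*(-86/110 + (-18 + 2)/(-252)) = 160*(-86*1/110 - 16*(-1/252)) = 160*(-43/55 + 4/63) = 160*(-2489/3465) = -79648/693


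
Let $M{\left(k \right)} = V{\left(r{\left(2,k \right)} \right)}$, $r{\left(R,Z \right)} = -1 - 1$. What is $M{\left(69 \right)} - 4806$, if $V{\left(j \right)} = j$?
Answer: $-4808$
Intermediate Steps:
$r{\left(R,Z \right)} = -2$
$M{\left(k \right)} = -2$
$M{\left(69 \right)} - 4806 = -2 - 4806 = -4808$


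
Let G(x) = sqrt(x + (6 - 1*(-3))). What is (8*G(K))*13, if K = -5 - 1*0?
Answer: 208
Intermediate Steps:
K = -5 (K = -5 + 0 = -5)
G(x) = sqrt(9 + x) (G(x) = sqrt(x + (6 + 3)) = sqrt(x + 9) = sqrt(9 + x))
(8*G(K))*13 = (8*sqrt(9 - 5))*13 = (8*sqrt(4))*13 = (8*2)*13 = 16*13 = 208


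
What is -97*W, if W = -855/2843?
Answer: 82935/2843 ≈ 29.172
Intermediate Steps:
W = -855/2843 (W = -855*1/2843 = -855/2843 ≈ -0.30074)
-97*W = -97*(-855/2843) = 82935/2843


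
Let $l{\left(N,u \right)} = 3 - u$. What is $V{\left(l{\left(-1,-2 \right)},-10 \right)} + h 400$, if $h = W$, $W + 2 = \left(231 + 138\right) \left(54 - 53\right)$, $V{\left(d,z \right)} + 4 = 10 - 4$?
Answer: $146802$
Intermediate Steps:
$V{\left(d,z \right)} = 2$ ($V{\left(d,z \right)} = -4 + \left(10 - 4\right) = -4 + 6 = 2$)
$W = 367$ ($W = -2 + \left(231 + 138\right) \left(54 - 53\right) = -2 + 369 \cdot 1 = -2 + 369 = 367$)
$h = 367$
$V{\left(l{\left(-1,-2 \right)},-10 \right)} + h 400 = 2 + 367 \cdot 400 = 2 + 146800 = 146802$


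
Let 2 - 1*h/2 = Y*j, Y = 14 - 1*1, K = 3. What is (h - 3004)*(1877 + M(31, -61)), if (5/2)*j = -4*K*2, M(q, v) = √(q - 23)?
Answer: -25812504/5 - 27504*√2/5 ≈ -5.1703e+6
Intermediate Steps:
M(q, v) = √(-23 + q)
j = -48/5 (j = 2*(-4*3*2)/5 = 2*(-12*2)/5 = (⅖)*(-24) = -48/5 ≈ -9.6000)
Y = 13 (Y = 14 - 1 = 13)
h = 1268/5 (h = 4 - 26*(-48)/5 = 4 - 2*(-624/5) = 4 + 1248/5 = 1268/5 ≈ 253.60)
(h - 3004)*(1877 + M(31, -61)) = (1268/5 - 3004)*(1877 + √(-23 + 31)) = -13752*(1877 + √8)/5 = -13752*(1877 + 2*√2)/5 = -25812504/5 - 27504*√2/5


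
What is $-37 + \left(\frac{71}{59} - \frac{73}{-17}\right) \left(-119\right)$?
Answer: $- \frac{40781}{59} \approx -691.2$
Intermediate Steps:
$-37 + \left(\frac{71}{59} - \frac{73}{-17}\right) \left(-119\right) = -37 + \left(71 \cdot \frac{1}{59} - - \frac{73}{17}\right) \left(-119\right) = -37 + \left(\frac{71}{59} + \frac{73}{17}\right) \left(-119\right) = -37 + \frac{5514}{1003} \left(-119\right) = -37 - \frac{38598}{59} = - \frac{40781}{59}$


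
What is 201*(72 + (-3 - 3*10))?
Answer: 7839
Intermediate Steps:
201*(72 + (-3 - 3*10)) = 201*(72 + (-3 - 30)) = 201*(72 - 33) = 201*39 = 7839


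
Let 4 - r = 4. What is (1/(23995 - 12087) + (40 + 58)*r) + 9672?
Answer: 115174177/11908 ≈ 9672.0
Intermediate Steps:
r = 0 (r = 4 - 1*4 = 4 - 4 = 0)
(1/(23995 - 12087) + (40 + 58)*r) + 9672 = (1/(23995 - 12087) + (40 + 58)*0) + 9672 = (1/11908 + 98*0) + 9672 = (1/11908 + 0) + 9672 = 1/11908 + 9672 = 115174177/11908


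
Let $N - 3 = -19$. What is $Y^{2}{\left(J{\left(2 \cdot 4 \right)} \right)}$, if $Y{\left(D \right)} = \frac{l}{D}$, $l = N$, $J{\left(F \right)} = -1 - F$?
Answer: $\frac{256}{81} \approx 3.1605$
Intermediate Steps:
$N = -16$ ($N = 3 - 19 = -16$)
$l = -16$
$Y{\left(D \right)} = - \frac{16}{D}$
$Y^{2}{\left(J{\left(2 \cdot 4 \right)} \right)} = \left(- \frac{16}{-1 - 2 \cdot 4}\right)^{2} = \left(- \frac{16}{-1 - 8}\right)^{2} = \left(- \frac{16}{-9}\right)^{2} = \left(\left(-16\right) \left(- \frac{1}{9}\right)\right)^{2} = \left(\frac{16}{9}\right)^{2} = \frac{256}{81}$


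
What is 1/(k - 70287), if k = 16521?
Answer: -1/53766 ≈ -1.8599e-5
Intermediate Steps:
1/(k - 70287) = 1/(16521 - 70287) = 1/(-53766) = -1/53766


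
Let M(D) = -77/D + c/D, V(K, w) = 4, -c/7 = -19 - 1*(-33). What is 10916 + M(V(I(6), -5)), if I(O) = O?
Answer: 43489/4 ≈ 10872.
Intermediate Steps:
c = -98 (c = -7*(-19 - 1*(-33)) = -7*(-19 + 33) = -7*14 = -98)
M(D) = -175/D (M(D) = -77/D - 98/D = -175/D)
10916 + M(V(I(6), -5)) = 10916 - 175/4 = 43489/4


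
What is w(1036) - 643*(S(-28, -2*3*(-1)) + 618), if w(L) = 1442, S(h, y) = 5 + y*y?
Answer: -422295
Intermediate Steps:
S(h, y) = 5 + y²
w(1036) - 643*(S(-28, -2*3*(-1)) + 618) = 1442 - 643*((5 + (-2*3*(-1))²) + 618) = 1442 - 643*((5 + (-6*(-1))²) + 618) = 1442 - 643*((5 + 6²) + 618) = 1442 - 643*((5 + 36) + 618) = 1442 - 643*(41 + 618) = 1442 - 643*659 = 1442 - 1*423737 = 1442 - 423737 = -422295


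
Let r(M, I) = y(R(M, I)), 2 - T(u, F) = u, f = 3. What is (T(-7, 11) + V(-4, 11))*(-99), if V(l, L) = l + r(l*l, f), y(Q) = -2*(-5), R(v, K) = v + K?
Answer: -1485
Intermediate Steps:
T(u, F) = 2 - u
R(v, K) = K + v
y(Q) = 10
r(M, I) = 10
V(l, L) = 10 + l (V(l, L) = l + 10 = 10 + l)
(T(-7, 11) + V(-4, 11))*(-99) = ((2 - 1*(-7)) + (10 - 4))*(-99) = ((2 + 7) + 6)*(-99) = (9 + 6)*(-99) = 15*(-99) = -1485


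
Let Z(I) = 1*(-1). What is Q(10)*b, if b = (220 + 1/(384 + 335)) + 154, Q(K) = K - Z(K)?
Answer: 2957977/719 ≈ 4114.0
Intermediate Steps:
Z(I) = -1
Q(K) = 1 + K (Q(K) = K - 1*(-1) = K + 1 = 1 + K)
b = 268907/719 (b = (220 + 1/719) + 154 = 158181/719 + 154 = 268907/719 ≈ 374.00)
Q(10)*b = (1 + 10)*(268907/719) = 11*(268907/719) = 2957977/719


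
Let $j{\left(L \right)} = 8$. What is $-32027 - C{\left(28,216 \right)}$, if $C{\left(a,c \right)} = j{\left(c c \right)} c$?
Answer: $-33755$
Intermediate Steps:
$C{\left(a,c \right)} = 8 c$
$-32027 - C{\left(28,216 \right)} = -32027 - 8 \cdot 216 = -32027 - 1728 = -33755$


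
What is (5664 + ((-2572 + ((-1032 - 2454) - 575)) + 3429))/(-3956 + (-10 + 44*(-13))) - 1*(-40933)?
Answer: 92875747/2269 ≈ 40932.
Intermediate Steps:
(5664 + ((-2572 + ((-1032 - 2454) - 575)) + 3429))/(-3956 + (-10 + 44*(-13))) - 1*(-40933) = (5664 + ((-2572 + (-3486 - 575)) + 3429))/(-3956 + (-10 - 572)) + 40933 = (5664 + ((-2572 - 4061) + 3429))/(-3956 - 582) + 40933 = (5664 + (-6633 + 3429))/(-4538) + 40933 = (5664 - 3204)*(-1/4538) + 40933 = 2460*(-1/4538) + 40933 = -1230/2269 + 40933 = 92875747/2269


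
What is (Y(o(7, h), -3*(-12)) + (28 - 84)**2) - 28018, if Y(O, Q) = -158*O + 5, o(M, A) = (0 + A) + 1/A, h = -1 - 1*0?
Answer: -24561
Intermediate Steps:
h = -1 (h = -1 + 0 = -1)
o(M, A) = A + 1/A
Y(O, Q) = 5 - 158*O
(Y(o(7, h), -3*(-12)) + (28 - 84)**2) - 28018 = ((5 - 158*(-1 + 1/(-1))) + (28 - 84)**2) - 28018 = ((5 - 158*(-1 - 1)) + (-56)**2) - 28018 = ((5 - 158*(-2)) + 3136) - 28018 = ((5 + 316) + 3136) - 28018 = (321 + 3136) - 28018 = 3457 - 28018 = -24561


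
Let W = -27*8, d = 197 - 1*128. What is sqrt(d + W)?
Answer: 7*I*sqrt(3) ≈ 12.124*I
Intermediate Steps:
d = 69 (d = 197 - 128 = 69)
W = -216
sqrt(d + W) = sqrt(69 - 216) = sqrt(-147) = 7*I*sqrt(3)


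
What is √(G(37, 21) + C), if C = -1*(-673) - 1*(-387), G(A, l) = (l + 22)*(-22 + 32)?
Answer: √1490 ≈ 38.601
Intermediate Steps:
G(A, l) = 220 + 10*l (G(A, l) = (22 + l)*10 = 220 + 10*l)
C = 1060 (C = 673 + 387 = 1060)
√(G(37, 21) + C) = √((220 + 10*21) + 1060) = √((220 + 210) + 1060) = √(430 + 1060) = √1490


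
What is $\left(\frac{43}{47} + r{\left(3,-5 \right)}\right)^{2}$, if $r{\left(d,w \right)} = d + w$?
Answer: $\frac{2601}{2209} \approx 1.1775$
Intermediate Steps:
$\left(\frac{43}{47} + r{\left(3,-5 \right)}\right)^{2} = \left(\frac{43}{47} + \left(3 - 5\right)\right)^{2} = \left(43 \cdot \frac{1}{47} - 2\right)^{2} = \left(\frac{43}{47} - 2\right)^{2} = \left(- \frac{51}{47}\right)^{2} = \frac{2601}{2209}$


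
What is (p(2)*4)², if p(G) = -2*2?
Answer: 256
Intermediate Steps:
p(G) = -4
(p(2)*4)² = (-4*4)² = (-16)² = 256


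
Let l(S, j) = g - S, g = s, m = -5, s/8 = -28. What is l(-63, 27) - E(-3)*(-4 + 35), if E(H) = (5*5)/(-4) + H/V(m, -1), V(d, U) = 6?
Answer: 193/4 ≈ 48.250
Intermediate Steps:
s = -224 (s = 8*(-28) = -224)
g = -224
E(H) = -25/4 + H/6 (E(H) = (5*5)/(-4) + H/6 = 25*(-1/4) + H*(1/6) = -25/4 + H/6)
l(S, j) = -224 - S
l(-63, 27) - E(-3)*(-4 + 35) = (-224 - 1*(-63)) - (-25/4 + (1/6)*(-3))*(-4 + 35) = (-224 + 63) - (-25/4 - 1/2)*31 = -161 - (-27)*31/4 = -161 - 1*(-837/4) = -161 + 837/4 = 193/4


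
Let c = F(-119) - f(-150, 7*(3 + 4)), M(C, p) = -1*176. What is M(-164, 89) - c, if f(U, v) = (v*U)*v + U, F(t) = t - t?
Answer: -360476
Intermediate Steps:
M(C, p) = -176
F(t) = 0
f(U, v) = U + U*v² (f(U, v) = (U*v)*v + U = U*v² + U = U + U*v²)
c = 360300 (c = 0 - (-150)*(1 + (7*(3 + 4))²) = 0 - (-150)*(1 + (7*7)²) = 0 - (-150)*(1 + 49²) = 0 - (-150)*(1 + 2401) = 0 - (-150)*2402 = 0 - 1*(-360300) = 0 + 360300 = 360300)
M(-164, 89) - c = -176 - 1*360300 = -176 - 360300 = -360476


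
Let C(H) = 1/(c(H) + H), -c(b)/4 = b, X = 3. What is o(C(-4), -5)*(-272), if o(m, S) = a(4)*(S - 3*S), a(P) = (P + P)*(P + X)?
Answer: -152320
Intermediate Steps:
c(b) = -4*b
C(H) = -1/(3*H) (C(H) = 1/(-4*H + H) = 1/(-3*H) = -1/(3*H))
a(P) = 2*P*(3 + P) (a(P) = (P + P)*(P + 3) = (2*P)*(3 + P) = 2*P*(3 + P))
o(m, S) = -112*S (o(m, S) = (2*4*(3 + 4))*(S - 3*S) = (2*4*7)*(-2*S) = 56*(-2*S) = -112*S)
o(C(-4), -5)*(-272) = -112*(-5)*(-272) = 560*(-272) = -152320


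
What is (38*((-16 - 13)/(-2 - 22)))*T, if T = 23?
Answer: 12673/12 ≈ 1056.1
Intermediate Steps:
(38*((-16 - 13)/(-2 - 22)))*T = (38*((-16 - 13)/(-2 - 22)))*23 = (38*(-29/(-24)))*23 = (38*(-29*(-1/24)))*23 = (38*(29/24))*23 = (551/12)*23 = 12673/12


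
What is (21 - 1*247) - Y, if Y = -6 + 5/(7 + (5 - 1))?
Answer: -2425/11 ≈ -220.45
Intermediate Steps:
Y = -61/11 (Y = -6 + 5/(7 + 4) = -6 + 5/11 = -61/11 ≈ -5.5455)
(21 - 1*247) - Y = (21 - 1*247) - 1*(-61/11) = (21 - 247) + 61/11 = -226 + 61/11 = -2425/11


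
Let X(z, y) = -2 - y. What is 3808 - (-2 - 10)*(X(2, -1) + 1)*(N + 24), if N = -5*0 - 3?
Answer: 3808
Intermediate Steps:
N = -3 (N = 0 - 3 = -3)
3808 - (-2 - 10)*(X(2, -1) + 1)*(N + 24) = 3808 - (-2 - 10)*((-2 - 1*(-1)) + 1)*(-3 + 24) = 3808 - (-12*((-2 + 1) + 1))*21 = 3808 - (-12*(-1 + 1))*21 = 3808 - (-12*0)*21 = 3808 - 0*21 = 3808 - 1*0 = 3808 + 0 = 3808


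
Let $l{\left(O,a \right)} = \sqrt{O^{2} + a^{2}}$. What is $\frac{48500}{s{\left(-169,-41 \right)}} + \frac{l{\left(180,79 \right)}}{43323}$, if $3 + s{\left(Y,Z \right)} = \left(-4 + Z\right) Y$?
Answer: $\frac{24250}{3801} + \frac{\sqrt{38641}}{43323} \approx 6.3844$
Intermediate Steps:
$s{\left(Y,Z \right)} = -3 + Y \left(-4 + Z\right)$ ($s{\left(Y,Z \right)} = -3 + \left(-4 + Z\right) Y = -3 + Y \left(-4 + Z\right)$)
$\frac{48500}{s{\left(-169,-41 \right)}} + \frac{l{\left(180,79 \right)}}{43323} = \frac{48500}{-3 - -676 - -6929} + \frac{\sqrt{180^{2} + 79^{2}}}{43323} = \frac{48500}{-3 + 676 + 6929} + \sqrt{32400 + 6241} \cdot \frac{1}{43323} = \frac{48500}{7602} + \sqrt{38641} \cdot \frac{1}{43323} = 48500 \cdot \frac{1}{7602} + \frac{\sqrt{38641}}{43323} = \frac{24250}{3801} + \frac{\sqrt{38641}}{43323}$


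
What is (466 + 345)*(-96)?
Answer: -77856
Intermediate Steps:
(466 + 345)*(-96) = 811*(-96) = -77856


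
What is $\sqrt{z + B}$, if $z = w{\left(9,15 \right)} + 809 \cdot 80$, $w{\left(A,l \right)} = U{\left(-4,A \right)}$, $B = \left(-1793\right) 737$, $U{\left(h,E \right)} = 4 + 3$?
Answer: $i \sqrt{1256714} \approx 1121.0 i$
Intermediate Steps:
$U{\left(h,E \right)} = 7$
$B = -1321441$
$w{\left(A,l \right)} = 7$
$z = 64727$ ($z = 7 + 809 \cdot 80 = 7 + 64720 = 64727$)
$\sqrt{z + B} = \sqrt{64727 - 1321441} = \sqrt{-1256714} = i \sqrt{1256714}$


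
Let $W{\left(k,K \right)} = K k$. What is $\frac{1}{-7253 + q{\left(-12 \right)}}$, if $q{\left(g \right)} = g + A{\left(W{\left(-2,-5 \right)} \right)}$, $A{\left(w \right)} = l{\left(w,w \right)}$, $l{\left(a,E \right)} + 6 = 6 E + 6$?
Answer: $- \frac{1}{7205} \approx -0.00013879$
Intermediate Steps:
$l{\left(a,E \right)} = 6 E$ ($l{\left(a,E \right)} = -6 + \left(6 E + 6\right) = -6 + \left(6 + 6 E\right) = 6 E$)
$A{\left(w \right)} = 6 w$
$q{\left(g \right)} = 60 + g$ ($q{\left(g \right)} = g + 6 \left(\left(-5\right) \left(-2\right)\right) = g + 6 \cdot 10 = g + 60 = 60 + g$)
$\frac{1}{-7253 + q{\left(-12 \right)}} = \frac{1}{-7253 + \left(60 - 12\right)} = \frac{1}{-7253 + 48} = \frac{1}{-7205} = - \frac{1}{7205}$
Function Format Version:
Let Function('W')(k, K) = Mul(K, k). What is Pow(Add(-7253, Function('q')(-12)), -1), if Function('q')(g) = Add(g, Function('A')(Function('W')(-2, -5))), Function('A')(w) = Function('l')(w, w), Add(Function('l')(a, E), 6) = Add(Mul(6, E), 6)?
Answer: Rational(-1, 7205) ≈ -0.00013879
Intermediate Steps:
Function('l')(a, E) = Mul(6, E) (Function('l')(a, E) = Add(-6, Add(Mul(6, E), 6)) = Add(-6, Add(6, Mul(6, E))) = Mul(6, E))
Function('A')(w) = Mul(6, w)
Function('q')(g) = Add(60, g) (Function('q')(g) = Add(g, Mul(6, Mul(-5, -2))) = Add(g, Mul(6, 10)) = Add(g, 60) = Add(60, g))
Pow(Add(-7253, Function('q')(-12)), -1) = Pow(Add(-7253, Add(60, -12)), -1) = Pow(Add(-7253, 48), -1) = Pow(-7205, -1) = Rational(-1, 7205)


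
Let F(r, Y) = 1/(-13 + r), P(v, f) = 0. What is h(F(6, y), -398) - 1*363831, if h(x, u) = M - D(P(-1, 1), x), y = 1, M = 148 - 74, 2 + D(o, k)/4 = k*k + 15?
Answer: -17826645/49 ≈ -3.6381e+5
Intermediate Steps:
D(o, k) = 52 + 4*k**2 (D(o, k) = -8 + 4*(k*k + 15) = -8 + 4*(k**2 + 15) = -8 + 4*(15 + k**2) = -8 + (60 + 4*k**2) = 52 + 4*k**2)
M = 74
h(x, u) = 22 - 4*x**2 (h(x, u) = 74 - (52 + 4*x**2) = 74 + (-52 - 4*x**2) = 22 - 4*x**2)
h(F(6, y), -398) - 1*363831 = (22 - 4/(-13 + 6)**2) - 1*363831 = (22 - 4*(1/(-7))**2) - 363831 = (22 - 4*(-1/7)**2) - 363831 = (22 - 4*1/49) - 363831 = (22 - 4/49) - 363831 = 1074/49 - 363831 = -17826645/49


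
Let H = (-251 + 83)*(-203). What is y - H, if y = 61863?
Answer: 27759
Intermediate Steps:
H = 34104 (H = -168*(-203) = 34104)
y - H = 61863 - 1*34104 = 61863 - 34104 = 27759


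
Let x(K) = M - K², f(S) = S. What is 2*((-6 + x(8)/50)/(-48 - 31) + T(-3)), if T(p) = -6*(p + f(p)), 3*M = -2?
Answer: 427694/5925 ≈ 72.185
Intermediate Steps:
M = -⅔ (M = (⅓)*(-2) = -⅔ ≈ -0.66667)
x(K) = -⅔ - K²
T(p) = -12*p (T(p) = -6*(p + p) = -12*p)
2*((-6 + x(8)/50)/(-48 - 31) + T(-3)) = 2*((-6 + (-⅔ - 1*8²)/50)/(-48 - 31) - 12*(-3)) = 2*((-6 + (-⅔ - 1*64)*(1/50))/(-79) + 36) = 2*((-6 + (-⅔ - 64)*(1/50))*(-1/79) + 36) = 2*((-6 - 194/3*1/50)*(-1/79) + 36) = 2*((-6 - 97/75)*(-1/79) + 36) = 2*(-547/75*(-1/79) + 36) = 2*(547/5925 + 36) = 2*(213847/5925) = 427694/5925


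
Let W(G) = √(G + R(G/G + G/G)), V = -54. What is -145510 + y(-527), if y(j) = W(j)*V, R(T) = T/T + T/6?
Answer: -145510 - 18*I*√4731 ≈ -1.4551e+5 - 1238.1*I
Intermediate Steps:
R(T) = 1 + T/6 (R(T) = 1 + T*(⅙) = 1 + T/6)
W(G) = √(4/3 + G) (W(G) = √(G + (1 + (G/G + G/G)/6)) = √(G + (1 + (1 + 1)/6)) = √(G + (1 + (⅙)*2)) = √(G + (1 + ⅓)) = √(G + 4/3) = √(4/3 + G))
y(j) = -18*√(12 + 9*j) (y(j) = (√(12 + 9*j)/3)*(-54) = -18*√(12 + 9*j))
-145510 + y(-527) = -145510 - 18*√(12 + 9*(-527)) = -145510 - 18*√(12 - 4743) = -145510 - 18*I*√4731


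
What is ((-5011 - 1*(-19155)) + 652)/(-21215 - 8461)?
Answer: -1233/2473 ≈ -0.49858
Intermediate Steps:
((-5011 - 1*(-19155)) + 652)/(-21215 - 8461) = ((-5011 + 19155) + 652)/(-29676) = (14144 + 652)*(-1/29676) = 14796*(-1/29676) = -1233/2473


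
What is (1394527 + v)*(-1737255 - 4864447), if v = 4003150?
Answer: -35633855046254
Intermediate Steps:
(1394527 + v)*(-1737255 - 4864447) = (1394527 + 4003150)*(-1737255 - 4864447) = 5397677*(-6601702) = -35633855046254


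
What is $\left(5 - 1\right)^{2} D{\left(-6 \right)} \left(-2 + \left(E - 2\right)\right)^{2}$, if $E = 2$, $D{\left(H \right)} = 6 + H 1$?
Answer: $0$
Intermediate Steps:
$D{\left(H \right)} = 6 + H$
$\left(5 - 1\right)^{2} D{\left(-6 \right)} \left(-2 + \left(E - 2\right)\right)^{2} = \left(5 - 1\right)^{2} \left(6 - 6\right) \left(-2 + \left(2 - 2\right)\right)^{2} = 4^{2} \cdot 0 \left(-2 + 0\right)^{2} = 16 \cdot 0 \left(-2\right)^{2} = 0 \cdot 4 = 0$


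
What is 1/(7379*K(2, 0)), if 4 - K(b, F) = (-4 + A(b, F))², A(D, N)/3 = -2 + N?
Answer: -1/708384 ≈ -1.4117e-6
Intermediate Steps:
A(D, N) = -6 + 3*N (A(D, N) = 3*(-2 + N) = -6 + 3*N)
K(b, F) = 4 - (-10 + 3*F)² (K(b, F) = 4 - (-4 + (-6 + 3*F))² = 4 - (-10 + 3*F)²)
1/(7379*K(2, 0)) = 1/(7379*(4 - (-10 + 3*0)²)) = 1/(7379*(4 - (-10 + 0)²)) = 1/(7379*(4 - 1*(-10)²)) = 1/(7379*(4 - 1*100)) = 1/(7379*(4 - 100)) = 1/(7379*(-96)) = 1/(-708384) = -1/708384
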